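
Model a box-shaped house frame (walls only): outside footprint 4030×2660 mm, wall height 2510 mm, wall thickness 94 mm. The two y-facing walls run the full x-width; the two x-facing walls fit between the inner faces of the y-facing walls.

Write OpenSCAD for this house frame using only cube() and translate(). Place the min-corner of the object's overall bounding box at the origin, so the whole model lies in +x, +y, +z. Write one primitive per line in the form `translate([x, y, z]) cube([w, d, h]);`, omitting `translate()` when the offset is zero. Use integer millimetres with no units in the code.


cube([4030, 94, 2510]);
translate([0, 2566, 0]) cube([4030, 94, 2510]);
translate([0, 94, 0]) cube([94, 2472, 2510]);
translate([3936, 94, 0]) cube([94, 2472, 2510]);


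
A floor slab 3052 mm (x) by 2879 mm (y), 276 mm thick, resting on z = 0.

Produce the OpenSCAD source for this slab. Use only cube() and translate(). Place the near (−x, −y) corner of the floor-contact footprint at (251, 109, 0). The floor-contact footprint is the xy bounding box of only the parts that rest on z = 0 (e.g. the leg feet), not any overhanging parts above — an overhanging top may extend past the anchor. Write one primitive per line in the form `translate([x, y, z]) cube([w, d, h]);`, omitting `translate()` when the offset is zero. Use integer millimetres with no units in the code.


translate([251, 109, 0]) cube([3052, 2879, 276]);


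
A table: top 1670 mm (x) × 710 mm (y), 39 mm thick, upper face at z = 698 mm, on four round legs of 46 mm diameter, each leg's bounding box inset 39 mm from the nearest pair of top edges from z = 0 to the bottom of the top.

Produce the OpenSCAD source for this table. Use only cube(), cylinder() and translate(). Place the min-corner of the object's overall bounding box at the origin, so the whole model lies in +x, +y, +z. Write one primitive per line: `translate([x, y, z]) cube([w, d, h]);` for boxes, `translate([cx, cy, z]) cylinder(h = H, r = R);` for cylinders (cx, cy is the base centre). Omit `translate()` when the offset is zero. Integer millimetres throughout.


translate([0, 0, 659]) cube([1670, 710, 39]);
translate([62, 62, 0]) cylinder(h = 659, r = 23);
translate([1608, 62, 0]) cylinder(h = 659, r = 23);
translate([62, 648, 0]) cylinder(h = 659, r = 23);
translate([1608, 648, 0]) cylinder(h = 659, r = 23);


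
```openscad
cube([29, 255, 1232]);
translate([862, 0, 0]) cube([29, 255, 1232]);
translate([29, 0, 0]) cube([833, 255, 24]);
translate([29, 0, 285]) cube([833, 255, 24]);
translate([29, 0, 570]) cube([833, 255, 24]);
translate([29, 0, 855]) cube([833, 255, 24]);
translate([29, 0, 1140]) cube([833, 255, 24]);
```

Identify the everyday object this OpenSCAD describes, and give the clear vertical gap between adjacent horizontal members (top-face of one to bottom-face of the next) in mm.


A bookshelf. The clear shelf gap is 261 mm.

Two tall side panels with 5 horizontal boards between them — a bookshelf. The first two shelf undersides are at z = 0 and z = 285; with shelf thickness 24, the clear gap is 285 − 0 − 24 = 261 mm.


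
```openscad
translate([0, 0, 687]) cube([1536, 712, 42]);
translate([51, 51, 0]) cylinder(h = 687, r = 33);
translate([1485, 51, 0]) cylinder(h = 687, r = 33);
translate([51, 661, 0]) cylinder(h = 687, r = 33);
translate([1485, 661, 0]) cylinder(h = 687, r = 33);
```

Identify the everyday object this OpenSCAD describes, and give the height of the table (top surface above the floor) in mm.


A table. The table height is 729 mm.

A 1536×712×42 slab sits at z = 687 on four Ø66 mm round legs — a table. The top surface is at 687 + 42 = 729 mm.


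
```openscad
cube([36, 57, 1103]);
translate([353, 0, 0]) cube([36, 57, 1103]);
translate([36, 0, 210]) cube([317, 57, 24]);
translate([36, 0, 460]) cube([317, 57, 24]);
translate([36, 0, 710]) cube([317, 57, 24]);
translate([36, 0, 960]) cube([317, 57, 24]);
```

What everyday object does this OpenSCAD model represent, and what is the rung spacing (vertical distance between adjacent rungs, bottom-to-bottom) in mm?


A ladder. The rung spacing is 250 mm.

Two tall 36×57 posts with 4 short bars between them — a ladder. Adjacent rungs sit at z = 210 and z = 460, so the spacing is 460 − 210 = 250 mm.


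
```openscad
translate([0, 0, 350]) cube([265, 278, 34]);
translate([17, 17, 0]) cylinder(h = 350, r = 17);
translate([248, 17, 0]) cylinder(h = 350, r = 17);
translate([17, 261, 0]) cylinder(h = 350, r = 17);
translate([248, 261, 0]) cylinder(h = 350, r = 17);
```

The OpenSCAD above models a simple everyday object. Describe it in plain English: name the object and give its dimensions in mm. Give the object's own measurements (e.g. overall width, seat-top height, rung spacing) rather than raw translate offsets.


A four-legged stool. The seat is a 265×278×34 mm slab whose top surface is at z = 384 mm; four round legs, each 34 mm in diameter, run from the floor (z = 0) to the underside of the seat, each leg's axis is inset half a diameter from the nearest pair of seat edges (so the leg's bounding box is flush with the corner).


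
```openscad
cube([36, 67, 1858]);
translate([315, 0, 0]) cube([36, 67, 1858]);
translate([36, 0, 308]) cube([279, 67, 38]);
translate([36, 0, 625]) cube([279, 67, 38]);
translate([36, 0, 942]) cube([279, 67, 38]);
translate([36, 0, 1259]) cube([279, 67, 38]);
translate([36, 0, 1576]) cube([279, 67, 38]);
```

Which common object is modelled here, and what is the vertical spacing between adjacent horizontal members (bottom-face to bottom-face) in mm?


A ladder. The rung spacing is 317 mm.

Two tall 36×67 posts with 5 short bars between them — a ladder. Adjacent rungs sit at z = 308 and z = 625, so the spacing is 625 − 308 = 317 mm.


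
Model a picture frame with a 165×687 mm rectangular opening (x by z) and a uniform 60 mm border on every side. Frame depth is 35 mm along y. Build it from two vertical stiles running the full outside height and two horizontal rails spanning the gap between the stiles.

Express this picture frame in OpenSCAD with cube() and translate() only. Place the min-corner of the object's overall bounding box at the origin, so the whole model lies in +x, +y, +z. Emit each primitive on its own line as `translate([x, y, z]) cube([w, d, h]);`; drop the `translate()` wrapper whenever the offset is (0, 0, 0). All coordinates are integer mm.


cube([60, 35, 807]);
translate([225, 0, 0]) cube([60, 35, 807]);
translate([60, 0, 0]) cube([165, 35, 60]);
translate([60, 0, 747]) cube([165, 35, 60]);


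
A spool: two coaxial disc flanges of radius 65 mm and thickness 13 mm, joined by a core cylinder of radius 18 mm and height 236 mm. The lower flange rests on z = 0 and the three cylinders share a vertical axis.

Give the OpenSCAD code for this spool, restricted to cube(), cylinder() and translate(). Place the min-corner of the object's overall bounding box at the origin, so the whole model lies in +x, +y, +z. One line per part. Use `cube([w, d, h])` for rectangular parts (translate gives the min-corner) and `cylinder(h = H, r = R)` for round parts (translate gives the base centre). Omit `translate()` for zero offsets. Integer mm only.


translate([65, 65, 0]) cylinder(h = 13, r = 65);
translate([65, 65, 13]) cylinder(h = 236, r = 18);
translate([65, 65, 249]) cylinder(h = 13, r = 65);


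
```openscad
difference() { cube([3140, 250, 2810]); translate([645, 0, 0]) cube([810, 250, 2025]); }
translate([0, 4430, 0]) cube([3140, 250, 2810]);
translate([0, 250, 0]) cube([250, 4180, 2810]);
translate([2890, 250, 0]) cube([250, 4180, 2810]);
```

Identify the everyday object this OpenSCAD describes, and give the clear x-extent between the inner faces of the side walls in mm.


A single room. The interior width is 2640 mm.

Four walls enclosing a rectangle with a door in the front wall — a room. Outside width 3140 minus two 250 mm walls gives 2640 mm.


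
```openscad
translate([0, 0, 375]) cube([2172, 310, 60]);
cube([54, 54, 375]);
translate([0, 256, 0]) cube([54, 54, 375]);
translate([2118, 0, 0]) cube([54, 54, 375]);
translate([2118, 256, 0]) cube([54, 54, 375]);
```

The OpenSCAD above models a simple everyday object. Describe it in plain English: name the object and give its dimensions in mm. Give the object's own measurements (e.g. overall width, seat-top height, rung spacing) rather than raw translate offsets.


A long wooden bench with a 2172 mm (x) × 310 mm (y) seat, 60 mm thick, its top surface 435 mm above the floor. Four 54 mm square legs at the seat corners, flush with the edges, run from z = 0 to the seat underside.


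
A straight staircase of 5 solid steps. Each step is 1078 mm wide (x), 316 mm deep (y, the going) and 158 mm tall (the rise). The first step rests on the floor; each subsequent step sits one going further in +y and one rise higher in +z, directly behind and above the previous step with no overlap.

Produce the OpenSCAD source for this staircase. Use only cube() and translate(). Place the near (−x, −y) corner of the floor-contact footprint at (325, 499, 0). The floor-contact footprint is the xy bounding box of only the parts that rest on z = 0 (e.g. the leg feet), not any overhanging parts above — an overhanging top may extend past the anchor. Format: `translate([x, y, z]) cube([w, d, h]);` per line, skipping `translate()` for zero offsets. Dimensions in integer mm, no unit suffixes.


translate([325, 499, 0]) cube([1078, 316, 158]);
translate([325, 815, 158]) cube([1078, 316, 158]);
translate([325, 1131, 316]) cube([1078, 316, 158]);
translate([325, 1447, 474]) cube([1078, 316, 158]);
translate([325, 1763, 632]) cube([1078, 316, 158]);


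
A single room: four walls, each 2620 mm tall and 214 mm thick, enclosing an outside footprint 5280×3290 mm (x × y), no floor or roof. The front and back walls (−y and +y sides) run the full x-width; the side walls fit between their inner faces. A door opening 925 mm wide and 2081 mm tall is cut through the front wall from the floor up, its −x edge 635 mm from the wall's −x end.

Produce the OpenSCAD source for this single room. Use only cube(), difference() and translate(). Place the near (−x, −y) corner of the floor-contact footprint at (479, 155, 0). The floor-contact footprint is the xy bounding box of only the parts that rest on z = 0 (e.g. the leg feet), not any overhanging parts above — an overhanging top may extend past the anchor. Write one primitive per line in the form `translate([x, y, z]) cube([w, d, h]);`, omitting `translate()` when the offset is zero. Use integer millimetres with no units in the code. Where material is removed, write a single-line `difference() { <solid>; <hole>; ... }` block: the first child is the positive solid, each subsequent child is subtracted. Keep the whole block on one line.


difference() { translate([479, 155, 0]) cube([5280, 214, 2620]); translate([1114, 155, 0]) cube([925, 214, 2081]); }
translate([479, 3231, 0]) cube([5280, 214, 2620]);
translate([479, 369, 0]) cube([214, 2862, 2620]);
translate([5545, 369, 0]) cube([214, 2862, 2620]);


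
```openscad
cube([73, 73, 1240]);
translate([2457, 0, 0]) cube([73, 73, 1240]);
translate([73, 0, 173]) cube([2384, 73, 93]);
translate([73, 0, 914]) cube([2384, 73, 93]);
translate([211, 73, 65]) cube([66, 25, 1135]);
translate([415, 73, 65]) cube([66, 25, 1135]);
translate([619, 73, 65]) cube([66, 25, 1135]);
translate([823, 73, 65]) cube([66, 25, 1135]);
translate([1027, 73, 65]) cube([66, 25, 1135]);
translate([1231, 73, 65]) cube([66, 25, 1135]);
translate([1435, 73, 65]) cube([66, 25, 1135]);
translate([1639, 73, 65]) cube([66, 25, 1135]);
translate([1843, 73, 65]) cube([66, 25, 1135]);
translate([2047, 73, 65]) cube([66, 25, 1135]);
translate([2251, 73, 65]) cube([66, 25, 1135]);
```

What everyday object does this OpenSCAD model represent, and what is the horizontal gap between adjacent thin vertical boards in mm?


A fence section. The picket gap is 138 mm.

Two posts, two rails, 11 pickets — a fence section. Span 2384 mm holds 11 pickets of 66 mm with 12 equal gaps: ⌊(2384 − 11·66) / 12⌋ = 138 mm.


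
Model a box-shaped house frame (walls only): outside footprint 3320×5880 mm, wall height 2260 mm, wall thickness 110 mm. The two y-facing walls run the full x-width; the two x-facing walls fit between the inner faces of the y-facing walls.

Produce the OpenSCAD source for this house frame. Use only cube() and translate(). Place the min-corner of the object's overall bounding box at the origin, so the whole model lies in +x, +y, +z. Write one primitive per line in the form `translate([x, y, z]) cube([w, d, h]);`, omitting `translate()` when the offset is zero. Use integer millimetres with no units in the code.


cube([3320, 110, 2260]);
translate([0, 5770, 0]) cube([3320, 110, 2260]);
translate([0, 110, 0]) cube([110, 5660, 2260]);
translate([3210, 110, 0]) cube([110, 5660, 2260]);


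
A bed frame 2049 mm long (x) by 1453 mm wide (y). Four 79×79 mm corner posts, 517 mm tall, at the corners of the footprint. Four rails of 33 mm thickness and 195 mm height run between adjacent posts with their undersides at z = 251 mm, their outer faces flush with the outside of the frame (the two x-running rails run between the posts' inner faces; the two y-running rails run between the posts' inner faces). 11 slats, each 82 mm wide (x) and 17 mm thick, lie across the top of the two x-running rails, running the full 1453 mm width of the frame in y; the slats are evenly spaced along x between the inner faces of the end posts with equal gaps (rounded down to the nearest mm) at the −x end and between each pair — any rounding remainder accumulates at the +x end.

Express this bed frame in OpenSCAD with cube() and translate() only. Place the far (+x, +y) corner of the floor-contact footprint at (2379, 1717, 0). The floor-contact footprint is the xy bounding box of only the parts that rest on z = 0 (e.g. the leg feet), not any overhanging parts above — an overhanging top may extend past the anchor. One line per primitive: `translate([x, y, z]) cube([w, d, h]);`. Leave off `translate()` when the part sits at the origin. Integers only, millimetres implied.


translate([330, 264, 0]) cube([79, 79, 517]);
translate([330, 1638, 0]) cube([79, 79, 517]);
translate([2300, 264, 0]) cube([79, 79, 517]);
translate([2300, 1638, 0]) cube([79, 79, 517]);
translate([409, 264, 251]) cube([1891, 33, 195]);
translate([409, 1684, 251]) cube([1891, 33, 195]);
translate([330, 343, 251]) cube([33, 1295, 195]);
translate([2346, 343, 251]) cube([33, 1295, 195]);
translate([491, 264, 446]) cube([82, 1453, 17]);
translate([655, 264, 446]) cube([82, 1453, 17]);
translate([819, 264, 446]) cube([82, 1453, 17]);
translate([983, 264, 446]) cube([82, 1453, 17]);
translate([1147, 264, 446]) cube([82, 1453, 17]);
translate([1311, 264, 446]) cube([82, 1453, 17]);
translate([1475, 264, 446]) cube([82, 1453, 17]);
translate([1639, 264, 446]) cube([82, 1453, 17]);
translate([1803, 264, 446]) cube([82, 1453, 17]);
translate([1967, 264, 446]) cube([82, 1453, 17]);
translate([2131, 264, 446]) cube([82, 1453, 17]);


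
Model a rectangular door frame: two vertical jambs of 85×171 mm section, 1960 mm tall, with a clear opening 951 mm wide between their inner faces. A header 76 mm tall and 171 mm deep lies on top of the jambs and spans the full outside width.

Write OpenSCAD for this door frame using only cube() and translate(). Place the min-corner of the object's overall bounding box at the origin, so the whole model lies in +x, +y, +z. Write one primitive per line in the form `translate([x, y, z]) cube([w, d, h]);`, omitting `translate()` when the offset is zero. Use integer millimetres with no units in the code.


cube([85, 171, 1960]);
translate([1036, 0, 0]) cube([85, 171, 1960]);
translate([0, 0, 1960]) cube([1121, 171, 76]);


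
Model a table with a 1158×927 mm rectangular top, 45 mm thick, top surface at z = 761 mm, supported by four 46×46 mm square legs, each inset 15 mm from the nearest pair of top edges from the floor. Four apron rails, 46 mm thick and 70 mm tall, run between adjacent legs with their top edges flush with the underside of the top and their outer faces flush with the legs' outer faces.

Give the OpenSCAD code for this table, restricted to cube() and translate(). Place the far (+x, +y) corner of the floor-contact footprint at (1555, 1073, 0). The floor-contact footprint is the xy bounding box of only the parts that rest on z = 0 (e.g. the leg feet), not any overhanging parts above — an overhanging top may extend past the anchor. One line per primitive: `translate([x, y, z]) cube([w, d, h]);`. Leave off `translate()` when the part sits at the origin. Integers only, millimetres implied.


translate([412, 161, 716]) cube([1158, 927, 45]);
translate([427, 176, 0]) cube([46, 46, 716]);
translate([1509, 176, 0]) cube([46, 46, 716]);
translate([427, 1027, 0]) cube([46, 46, 716]);
translate([1509, 1027, 0]) cube([46, 46, 716]);
translate([473, 176, 646]) cube([1036, 46, 70]);
translate([473, 1027, 646]) cube([1036, 46, 70]);
translate([427, 222, 646]) cube([46, 805, 70]);
translate([1509, 222, 646]) cube([46, 805, 70]);


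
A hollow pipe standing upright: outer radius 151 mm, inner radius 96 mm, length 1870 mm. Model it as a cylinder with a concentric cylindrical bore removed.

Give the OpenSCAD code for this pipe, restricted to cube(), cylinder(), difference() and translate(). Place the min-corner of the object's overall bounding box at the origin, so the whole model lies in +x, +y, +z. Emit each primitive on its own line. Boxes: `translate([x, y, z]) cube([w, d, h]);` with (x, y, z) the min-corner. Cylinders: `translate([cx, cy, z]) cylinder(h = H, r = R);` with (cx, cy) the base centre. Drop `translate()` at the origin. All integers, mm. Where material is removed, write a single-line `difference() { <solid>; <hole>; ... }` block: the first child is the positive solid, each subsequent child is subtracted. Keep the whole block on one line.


difference() { translate([151, 151, 0]) cylinder(h = 1870, r = 151); translate([151, 151, 0]) cylinder(h = 1870, r = 96); }


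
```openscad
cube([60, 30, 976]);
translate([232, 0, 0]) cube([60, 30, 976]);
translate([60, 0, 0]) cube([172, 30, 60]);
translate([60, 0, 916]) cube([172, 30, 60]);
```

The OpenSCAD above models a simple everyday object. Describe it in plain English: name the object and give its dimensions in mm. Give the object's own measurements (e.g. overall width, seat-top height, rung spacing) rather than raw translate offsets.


A rectangular picture frame lying in the x–z plane (depth along y). The opening is 172 mm wide (x) by 856 mm tall (z), surrounded by a border 60 mm wide on all four sides. The frame is 30 mm deep and is made of two full-height vertical stiles with two horizontal rails fitted between them.


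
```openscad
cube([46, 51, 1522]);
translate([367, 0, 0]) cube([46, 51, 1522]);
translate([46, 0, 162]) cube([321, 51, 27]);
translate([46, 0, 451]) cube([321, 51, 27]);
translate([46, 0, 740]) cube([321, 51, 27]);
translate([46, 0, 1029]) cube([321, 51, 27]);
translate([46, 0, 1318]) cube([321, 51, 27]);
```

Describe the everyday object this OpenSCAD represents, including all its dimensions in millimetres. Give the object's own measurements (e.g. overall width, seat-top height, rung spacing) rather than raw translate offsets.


A straight ladder. Two 46×51 mm vertical rails, 1522 mm tall, stand 413 mm apart (outside-to-outside) with their front faces coplanar on the −y side. 5 rungs, each 51 mm deep and 27 mm tall, span between the inner faces of the rails, front faces flush with the rails. The lowest rung's underside is at z = 162 mm and rungs are spaced 289 mm apart (underside to underside).


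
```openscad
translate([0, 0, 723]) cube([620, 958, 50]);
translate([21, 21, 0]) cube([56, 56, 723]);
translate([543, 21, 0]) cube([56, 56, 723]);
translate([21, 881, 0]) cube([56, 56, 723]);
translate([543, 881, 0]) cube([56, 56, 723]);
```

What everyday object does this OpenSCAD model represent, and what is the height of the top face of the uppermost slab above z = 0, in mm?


A table. The table height is 773 mm.

A 620×958×50 slab sits at z = 723 on four 56 mm square posts — a table. The top surface is at 723 + 50 = 773 mm.


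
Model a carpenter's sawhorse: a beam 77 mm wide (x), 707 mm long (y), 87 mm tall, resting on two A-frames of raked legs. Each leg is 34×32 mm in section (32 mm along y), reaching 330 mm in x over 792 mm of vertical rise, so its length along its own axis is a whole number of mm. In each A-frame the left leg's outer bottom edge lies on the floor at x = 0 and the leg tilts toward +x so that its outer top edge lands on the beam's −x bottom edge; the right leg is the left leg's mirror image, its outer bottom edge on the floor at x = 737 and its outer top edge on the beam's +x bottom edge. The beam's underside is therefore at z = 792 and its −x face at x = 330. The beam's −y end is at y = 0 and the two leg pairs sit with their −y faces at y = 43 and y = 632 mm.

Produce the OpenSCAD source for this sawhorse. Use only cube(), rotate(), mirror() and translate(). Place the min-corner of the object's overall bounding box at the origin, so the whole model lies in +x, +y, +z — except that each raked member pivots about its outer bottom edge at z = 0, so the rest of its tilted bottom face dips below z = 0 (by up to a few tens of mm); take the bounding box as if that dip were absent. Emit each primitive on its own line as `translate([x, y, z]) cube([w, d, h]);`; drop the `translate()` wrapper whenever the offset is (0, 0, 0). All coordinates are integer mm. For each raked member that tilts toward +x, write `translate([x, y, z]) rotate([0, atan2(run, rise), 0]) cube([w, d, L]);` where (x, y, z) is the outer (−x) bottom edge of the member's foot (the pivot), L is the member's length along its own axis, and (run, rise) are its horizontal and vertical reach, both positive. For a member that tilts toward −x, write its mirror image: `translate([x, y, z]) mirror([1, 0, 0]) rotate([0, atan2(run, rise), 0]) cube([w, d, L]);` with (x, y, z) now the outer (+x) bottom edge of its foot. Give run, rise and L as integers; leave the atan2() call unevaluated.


// leg length = √(330² + 792²) = 858
// right-leg outer foot x = 2·330 + 77 = 737
// beam min-corner = (330, 0, 792)
translate([330, 0, 792]) cube([77, 707, 87]);
translate([0, 43, 0]) rotate([0, atan2(330, 792), 0]) cube([34, 32, 858]);
translate([737, 43, 0]) mirror([1, 0, 0]) rotate([0, atan2(330, 792), 0]) cube([34, 32, 858]);
translate([0, 632, 0]) rotate([0, atan2(330, 792), 0]) cube([34, 32, 858]);
translate([737, 632, 0]) mirror([1, 0, 0]) rotate([0, atan2(330, 792), 0]) cube([34, 32, 858]);


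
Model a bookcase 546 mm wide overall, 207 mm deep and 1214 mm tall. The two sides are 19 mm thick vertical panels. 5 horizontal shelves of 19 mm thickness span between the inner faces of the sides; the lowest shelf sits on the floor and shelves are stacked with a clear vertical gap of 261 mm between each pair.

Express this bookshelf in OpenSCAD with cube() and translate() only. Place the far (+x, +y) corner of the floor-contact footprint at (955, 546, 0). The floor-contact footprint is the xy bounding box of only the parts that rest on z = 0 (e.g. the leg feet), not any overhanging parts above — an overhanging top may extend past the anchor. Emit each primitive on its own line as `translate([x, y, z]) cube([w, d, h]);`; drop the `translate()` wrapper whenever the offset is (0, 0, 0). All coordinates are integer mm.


translate([409, 339, 0]) cube([19, 207, 1214]);
translate([936, 339, 0]) cube([19, 207, 1214]);
translate([428, 339, 0]) cube([508, 207, 19]);
translate([428, 339, 280]) cube([508, 207, 19]);
translate([428, 339, 560]) cube([508, 207, 19]);
translate([428, 339, 840]) cube([508, 207, 19]);
translate([428, 339, 1120]) cube([508, 207, 19]);


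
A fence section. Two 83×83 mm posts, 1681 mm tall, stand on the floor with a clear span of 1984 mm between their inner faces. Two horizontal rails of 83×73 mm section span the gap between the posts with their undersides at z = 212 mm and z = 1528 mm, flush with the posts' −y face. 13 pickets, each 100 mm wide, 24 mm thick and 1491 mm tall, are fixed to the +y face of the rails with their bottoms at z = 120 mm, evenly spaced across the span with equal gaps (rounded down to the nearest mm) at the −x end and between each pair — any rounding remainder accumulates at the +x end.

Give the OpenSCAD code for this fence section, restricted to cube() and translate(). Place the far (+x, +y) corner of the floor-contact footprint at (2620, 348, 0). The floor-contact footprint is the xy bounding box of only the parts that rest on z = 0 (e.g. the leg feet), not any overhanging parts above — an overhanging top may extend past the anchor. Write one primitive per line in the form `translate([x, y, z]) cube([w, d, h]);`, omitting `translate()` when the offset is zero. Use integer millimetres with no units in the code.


translate([470, 265, 0]) cube([83, 83, 1681]);
translate([2537, 265, 0]) cube([83, 83, 1681]);
translate([553, 265, 212]) cube([1984, 83, 73]);
translate([553, 265, 1528]) cube([1984, 83, 73]);
translate([601, 348, 120]) cube([100, 24, 1491]);
translate([749, 348, 120]) cube([100, 24, 1491]);
translate([897, 348, 120]) cube([100, 24, 1491]);
translate([1045, 348, 120]) cube([100, 24, 1491]);
translate([1193, 348, 120]) cube([100, 24, 1491]);
translate([1341, 348, 120]) cube([100, 24, 1491]);
translate([1489, 348, 120]) cube([100, 24, 1491]);
translate([1637, 348, 120]) cube([100, 24, 1491]);
translate([1785, 348, 120]) cube([100, 24, 1491]);
translate([1933, 348, 120]) cube([100, 24, 1491]);
translate([2081, 348, 120]) cube([100, 24, 1491]);
translate([2229, 348, 120]) cube([100, 24, 1491]);
translate([2377, 348, 120]) cube([100, 24, 1491]);


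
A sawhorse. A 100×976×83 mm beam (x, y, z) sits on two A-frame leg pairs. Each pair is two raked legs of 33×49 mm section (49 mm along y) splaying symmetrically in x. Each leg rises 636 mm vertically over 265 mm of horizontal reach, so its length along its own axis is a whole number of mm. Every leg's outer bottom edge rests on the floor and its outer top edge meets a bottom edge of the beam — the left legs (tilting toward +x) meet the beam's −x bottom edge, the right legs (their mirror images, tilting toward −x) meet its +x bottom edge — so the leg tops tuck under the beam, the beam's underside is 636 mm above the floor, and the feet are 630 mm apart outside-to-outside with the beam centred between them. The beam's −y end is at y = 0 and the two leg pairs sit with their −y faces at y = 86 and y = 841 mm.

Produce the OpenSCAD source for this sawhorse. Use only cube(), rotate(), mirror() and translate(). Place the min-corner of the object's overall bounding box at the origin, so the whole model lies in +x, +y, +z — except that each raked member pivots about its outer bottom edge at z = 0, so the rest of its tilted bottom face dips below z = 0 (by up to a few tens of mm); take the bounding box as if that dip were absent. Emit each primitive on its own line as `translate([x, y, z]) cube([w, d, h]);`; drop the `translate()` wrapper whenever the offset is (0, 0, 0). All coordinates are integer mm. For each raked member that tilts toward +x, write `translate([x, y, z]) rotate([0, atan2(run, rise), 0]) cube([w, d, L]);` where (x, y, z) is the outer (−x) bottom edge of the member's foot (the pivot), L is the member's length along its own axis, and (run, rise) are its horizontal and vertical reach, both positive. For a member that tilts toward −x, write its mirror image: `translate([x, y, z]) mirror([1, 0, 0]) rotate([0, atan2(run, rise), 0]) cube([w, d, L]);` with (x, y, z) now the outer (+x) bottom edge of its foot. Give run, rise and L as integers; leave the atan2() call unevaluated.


translate([265, 0, 636]) cube([100, 976, 83]);
translate([0, 86, 0]) rotate([0, atan2(265, 636), 0]) cube([33, 49, 689]);
translate([630, 86, 0]) mirror([1, 0, 0]) rotate([0, atan2(265, 636), 0]) cube([33, 49, 689]);
translate([0, 841, 0]) rotate([0, atan2(265, 636), 0]) cube([33, 49, 689]);
translate([630, 841, 0]) mirror([1, 0, 0]) rotate([0, atan2(265, 636), 0]) cube([33, 49, 689]);


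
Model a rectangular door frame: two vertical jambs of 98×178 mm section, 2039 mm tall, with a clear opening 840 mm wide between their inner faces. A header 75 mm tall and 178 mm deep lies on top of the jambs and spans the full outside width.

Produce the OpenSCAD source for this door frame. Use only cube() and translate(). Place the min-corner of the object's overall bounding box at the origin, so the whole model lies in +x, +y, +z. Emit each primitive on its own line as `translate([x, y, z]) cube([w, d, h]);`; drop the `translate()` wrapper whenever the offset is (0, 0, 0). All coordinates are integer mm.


cube([98, 178, 2039]);
translate([938, 0, 0]) cube([98, 178, 2039]);
translate([0, 0, 2039]) cube([1036, 178, 75]);


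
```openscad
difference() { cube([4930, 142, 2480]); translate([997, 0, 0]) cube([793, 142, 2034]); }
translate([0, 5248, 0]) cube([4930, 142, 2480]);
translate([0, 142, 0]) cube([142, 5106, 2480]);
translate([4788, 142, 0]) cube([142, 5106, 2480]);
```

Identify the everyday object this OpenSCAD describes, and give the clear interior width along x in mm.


A single room. The interior width is 4646 mm.

Four walls enclosing a rectangle with a door in the front wall — a room. Outside width 4930 minus two 142 mm walls gives 4646 mm.


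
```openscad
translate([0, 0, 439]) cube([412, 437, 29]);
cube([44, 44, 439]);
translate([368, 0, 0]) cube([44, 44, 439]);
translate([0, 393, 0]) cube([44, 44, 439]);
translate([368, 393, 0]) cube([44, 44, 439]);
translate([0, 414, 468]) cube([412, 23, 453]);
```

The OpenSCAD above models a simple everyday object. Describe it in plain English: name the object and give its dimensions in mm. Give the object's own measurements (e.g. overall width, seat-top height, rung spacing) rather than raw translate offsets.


A chair. The seat is a 412×437×29 mm slab with its top at z = 468 mm, on four 44×44 mm corner legs (flush with the seat edges, standing on z = 0). A flat backrest 23 mm thick, 453 mm tall, spans the full seat width and rises from the seat top along its +y edge, rear face flush with the rear of the seat.


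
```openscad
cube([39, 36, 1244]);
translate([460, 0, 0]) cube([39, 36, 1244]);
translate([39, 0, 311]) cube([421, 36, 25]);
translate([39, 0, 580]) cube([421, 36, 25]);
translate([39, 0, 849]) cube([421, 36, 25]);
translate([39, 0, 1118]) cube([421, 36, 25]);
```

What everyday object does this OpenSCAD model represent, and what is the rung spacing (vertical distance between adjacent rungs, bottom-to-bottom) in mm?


A ladder. The rung spacing is 269 mm.

Two tall 39×36 posts with 4 short bars between them — a ladder. Adjacent rungs sit at z = 311 and z = 580, so the spacing is 580 − 311 = 269 mm.


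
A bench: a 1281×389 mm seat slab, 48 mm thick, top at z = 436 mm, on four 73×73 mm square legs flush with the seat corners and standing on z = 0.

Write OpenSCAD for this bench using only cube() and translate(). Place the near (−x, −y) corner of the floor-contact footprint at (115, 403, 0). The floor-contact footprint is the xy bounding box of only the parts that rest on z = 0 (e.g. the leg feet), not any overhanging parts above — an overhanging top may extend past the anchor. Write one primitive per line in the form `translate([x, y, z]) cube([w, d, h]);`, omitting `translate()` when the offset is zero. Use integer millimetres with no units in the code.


// leg_h = 436 − 48 = 388
translate([115, 403, 388]) cube([1281, 389, 48]);
translate([115, 403, 0]) cube([73, 73, 388]);
translate([115, 719, 0]) cube([73, 73, 388]);
translate([1323, 403, 0]) cube([73, 73, 388]);
translate([1323, 719, 0]) cube([73, 73, 388]);


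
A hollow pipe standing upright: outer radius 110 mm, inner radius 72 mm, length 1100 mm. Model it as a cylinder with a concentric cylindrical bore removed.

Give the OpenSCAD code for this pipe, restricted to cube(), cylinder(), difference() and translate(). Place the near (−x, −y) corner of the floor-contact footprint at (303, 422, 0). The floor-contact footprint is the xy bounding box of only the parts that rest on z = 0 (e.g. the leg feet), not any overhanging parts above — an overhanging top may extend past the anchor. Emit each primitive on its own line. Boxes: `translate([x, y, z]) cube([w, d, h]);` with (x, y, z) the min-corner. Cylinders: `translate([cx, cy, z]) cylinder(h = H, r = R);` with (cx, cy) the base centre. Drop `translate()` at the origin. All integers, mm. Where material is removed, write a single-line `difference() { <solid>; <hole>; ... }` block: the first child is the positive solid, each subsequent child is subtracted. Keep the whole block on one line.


difference() { translate([413, 532, 0]) cylinder(h = 1100, r = 110); translate([413, 532, 0]) cylinder(h = 1100, r = 72); }


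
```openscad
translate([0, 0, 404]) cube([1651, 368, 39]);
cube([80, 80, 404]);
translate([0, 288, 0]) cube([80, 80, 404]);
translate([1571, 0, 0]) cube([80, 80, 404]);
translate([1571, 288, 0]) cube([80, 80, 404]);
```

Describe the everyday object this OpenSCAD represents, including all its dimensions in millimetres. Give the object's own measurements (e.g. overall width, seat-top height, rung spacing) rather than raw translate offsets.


A bench: a 1651×368 mm seat slab, 39 mm thick, top at z = 443 mm, on four 80×80 mm square legs flush with the seat corners and standing on z = 0.


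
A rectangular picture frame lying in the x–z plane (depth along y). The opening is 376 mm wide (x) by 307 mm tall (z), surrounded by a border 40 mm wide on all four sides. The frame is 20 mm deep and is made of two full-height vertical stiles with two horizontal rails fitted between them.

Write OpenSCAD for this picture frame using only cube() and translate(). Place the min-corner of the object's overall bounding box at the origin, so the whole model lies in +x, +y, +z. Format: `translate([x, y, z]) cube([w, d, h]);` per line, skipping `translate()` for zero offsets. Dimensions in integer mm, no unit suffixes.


cube([40, 20, 387]);
translate([416, 0, 0]) cube([40, 20, 387]);
translate([40, 0, 0]) cube([376, 20, 40]);
translate([40, 0, 347]) cube([376, 20, 40]);


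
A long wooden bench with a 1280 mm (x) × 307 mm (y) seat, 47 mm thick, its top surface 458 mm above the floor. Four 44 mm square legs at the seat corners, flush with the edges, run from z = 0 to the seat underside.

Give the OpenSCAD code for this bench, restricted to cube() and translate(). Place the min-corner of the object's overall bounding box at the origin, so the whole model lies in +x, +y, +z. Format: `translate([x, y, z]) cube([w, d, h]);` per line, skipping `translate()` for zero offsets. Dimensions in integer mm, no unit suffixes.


// leg_h = 458 − 47 = 411
translate([0, 0, 411]) cube([1280, 307, 47]);
cube([44, 44, 411]);
translate([0, 263, 0]) cube([44, 44, 411]);
translate([1236, 0, 0]) cube([44, 44, 411]);
translate([1236, 263, 0]) cube([44, 44, 411]);


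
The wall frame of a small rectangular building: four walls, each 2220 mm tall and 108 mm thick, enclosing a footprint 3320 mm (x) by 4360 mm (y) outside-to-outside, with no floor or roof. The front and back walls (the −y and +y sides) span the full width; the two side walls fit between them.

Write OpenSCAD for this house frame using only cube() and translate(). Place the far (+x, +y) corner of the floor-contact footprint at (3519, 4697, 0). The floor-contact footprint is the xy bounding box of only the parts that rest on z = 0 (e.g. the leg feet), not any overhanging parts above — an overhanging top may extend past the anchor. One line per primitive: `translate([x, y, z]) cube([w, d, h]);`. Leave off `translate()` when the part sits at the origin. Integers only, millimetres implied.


translate([199, 337, 0]) cube([3320, 108, 2220]);
translate([199, 4589, 0]) cube([3320, 108, 2220]);
translate([199, 445, 0]) cube([108, 4144, 2220]);
translate([3411, 445, 0]) cube([108, 4144, 2220]);


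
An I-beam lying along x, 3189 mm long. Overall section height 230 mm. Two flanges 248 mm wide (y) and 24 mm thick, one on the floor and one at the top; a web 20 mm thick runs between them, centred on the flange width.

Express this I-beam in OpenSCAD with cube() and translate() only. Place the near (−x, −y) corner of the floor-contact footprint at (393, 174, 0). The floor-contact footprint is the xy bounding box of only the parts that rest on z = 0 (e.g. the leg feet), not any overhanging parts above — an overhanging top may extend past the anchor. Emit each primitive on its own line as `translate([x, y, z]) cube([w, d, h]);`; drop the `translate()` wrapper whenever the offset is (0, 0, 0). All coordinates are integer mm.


translate([393, 174, 0]) cube([3189, 248, 24]);
translate([393, 288, 24]) cube([3189, 20, 182]);
translate([393, 174, 206]) cube([3189, 248, 24]);


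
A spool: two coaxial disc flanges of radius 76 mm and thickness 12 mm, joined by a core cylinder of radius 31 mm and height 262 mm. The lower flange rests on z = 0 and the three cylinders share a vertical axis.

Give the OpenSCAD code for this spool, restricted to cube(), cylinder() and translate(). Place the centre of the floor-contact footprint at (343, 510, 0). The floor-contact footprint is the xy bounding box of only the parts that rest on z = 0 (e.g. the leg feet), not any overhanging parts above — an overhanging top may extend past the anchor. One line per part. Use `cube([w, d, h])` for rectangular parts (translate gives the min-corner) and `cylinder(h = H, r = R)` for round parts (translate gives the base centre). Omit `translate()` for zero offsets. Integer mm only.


translate([343, 510, 0]) cylinder(h = 12, r = 76);
translate([343, 510, 12]) cylinder(h = 262, r = 31);
translate([343, 510, 274]) cylinder(h = 12, r = 76);


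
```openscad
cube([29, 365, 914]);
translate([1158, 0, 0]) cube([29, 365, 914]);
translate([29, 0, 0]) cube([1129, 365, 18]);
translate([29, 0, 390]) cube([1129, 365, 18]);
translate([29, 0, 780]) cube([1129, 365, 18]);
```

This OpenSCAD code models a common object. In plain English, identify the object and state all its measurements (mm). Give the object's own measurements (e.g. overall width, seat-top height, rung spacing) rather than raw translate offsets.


An open bookshelf. Two side panels, each 29 mm thick, 365 mm deep and 914 mm tall, stand 1187 mm apart (outside-to-outside). Between them sit 3 shelves, each 18 mm thick and 365 mm deep, spanning the full gap between the sides. The bottom shelf rests on the floor (its underside at z = 0) and the clear gap between one shelf's top and the next shelf's underside is 372 mm.


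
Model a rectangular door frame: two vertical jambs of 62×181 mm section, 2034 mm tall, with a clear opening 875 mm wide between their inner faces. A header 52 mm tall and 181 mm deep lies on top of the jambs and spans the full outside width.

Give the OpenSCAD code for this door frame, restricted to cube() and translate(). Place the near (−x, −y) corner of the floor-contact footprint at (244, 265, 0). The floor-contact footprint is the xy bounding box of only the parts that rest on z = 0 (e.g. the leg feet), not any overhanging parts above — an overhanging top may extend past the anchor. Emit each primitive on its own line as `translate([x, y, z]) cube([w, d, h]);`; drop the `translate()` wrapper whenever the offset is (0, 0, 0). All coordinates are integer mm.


translate([244, 265, 0]) cube([62, 181, 2034]);
translate([1181, 265, 0]) cube([62, 181, 2034]);
translate([244, 265, 2034]) cube([999, 181, 52]);


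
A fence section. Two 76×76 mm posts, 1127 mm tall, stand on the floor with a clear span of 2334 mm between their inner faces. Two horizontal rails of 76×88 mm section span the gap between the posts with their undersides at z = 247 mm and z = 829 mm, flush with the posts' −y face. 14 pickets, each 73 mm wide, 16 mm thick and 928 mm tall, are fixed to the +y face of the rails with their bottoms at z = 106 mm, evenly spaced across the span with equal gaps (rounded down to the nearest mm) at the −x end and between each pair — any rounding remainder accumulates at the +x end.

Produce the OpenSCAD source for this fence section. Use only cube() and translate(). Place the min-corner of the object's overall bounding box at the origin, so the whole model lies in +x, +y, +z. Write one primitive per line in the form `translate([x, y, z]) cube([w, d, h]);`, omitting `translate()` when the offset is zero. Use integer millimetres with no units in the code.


cube([76, 76, 1127]);
translate([2410, 0, 0]) cube([76, 76, 1127]);
translate([76, 0, 247]) cube([2334, 76, 88]);
translate([76, 0, 829]) cube([2334, 76, 88]);
translate([163, 76, 106]) cube([73, 16, 928]);
translate([323, 76, 106]) cube([73, 16, 928]);
translate([483, 76, 106]) cube([73, 16, 928]);
translate([643, 76, 106]) cube([73, 16, 928]);
translate([803, 76, 106]) cube([73, 16, 928]);
translate([963, 76, 106]) cube([73, 16, 928]);
translate([1123, 76, 106]) cube([73, 16, 928]);
translate([1283, 76, 106]) cube([73, 16, 928]);
translate([1443, 76, 106]) cube([73, 16, 928]);
translate([1603, 76, 106]) cube([73, 16, 928]);
translate([1763, 76, 106]) cube([73, 16, 928]);
translate([1923, 76, 106]) cube([73, 16, 928]);
translate([2083, 76, 106]) cube([73, 16, 928]);
translate([2243, 76, 106]) cube([73, 16, 928]);
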